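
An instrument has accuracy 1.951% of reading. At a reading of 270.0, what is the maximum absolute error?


Absolute error = (accuracy% / 100) * reading.
Error = (1.951 / 100) * 270.0
Error = 0.01951 * 270.0
Error = 5.2677

5.2677


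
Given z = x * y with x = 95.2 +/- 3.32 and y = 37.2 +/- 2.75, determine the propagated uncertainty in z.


For a product z = x*y, the relative uncertainty is:
uz/z = sqrt((ux/x)^2 + (uy/y)^2)
Relative uncertainties: ux/x = 3.32/95.2 = 0.034874
uy/y = 2.75/37.2 = 0.073925
z = 95.2 * 37.2 = 3541.4
uz = 3541.4 * sqrt(0.034874^2 + 0.073925^2) = 289.469

289.469


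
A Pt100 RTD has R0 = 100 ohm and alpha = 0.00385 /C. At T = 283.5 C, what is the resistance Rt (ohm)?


The RTD equation: Rt = R0 * (1 + alpha * T).
Rt = 100 * (1 + 0.00385 * 283.5)
Rt = 100 * (1 + 1.091475)
Rt = 100 * 2.091475
Rt = 209.148 ohm

209.148 ohm


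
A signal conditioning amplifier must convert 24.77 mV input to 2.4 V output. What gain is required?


Gain = Vout / Vin (converting to same units).
G = 2.4 V / 24.77 mV
G = 2400.0 mV / 24.77 mV
G = 96.89

96.89


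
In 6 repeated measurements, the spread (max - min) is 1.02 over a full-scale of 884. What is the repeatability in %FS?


Repeatability = (spread / full scale) * 100%.
R = (1.02 / 884) * 100
R = 0.115 %FS

0.115 %FS


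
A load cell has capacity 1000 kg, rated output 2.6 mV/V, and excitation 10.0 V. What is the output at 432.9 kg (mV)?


Vout = rated_output * Vex * (load / capacity).
Vout = 2.6 * 10.0 * (432.9 / 1000)
Vout = 2.6 * 10.0 * 0.4329
Vout = 11.255 mV

11.255 mV


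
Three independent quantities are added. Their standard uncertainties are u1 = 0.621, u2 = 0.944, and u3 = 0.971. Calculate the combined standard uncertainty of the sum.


For a sum of independent quantities, uc = sqrt(u1^2 + u2^2 + u3^2).
uc = sqrt(0.621^2 + 0.944^2 + 0.971^2)
uc = sqrt(0.385641 + 0.891136 + 0.942841)
uc = 1.4898

1.4898


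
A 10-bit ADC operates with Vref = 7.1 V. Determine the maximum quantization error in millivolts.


The maximum quantization error is +/- LSB/2.
LSB = Vref / 2^n = 7.1 / 1024 = 0.00693359 V
Max error = LSB / 2 = 0.00693359 / 2 = 0.0034668 V
Max error = 3.4668 mV

3.4668 mV


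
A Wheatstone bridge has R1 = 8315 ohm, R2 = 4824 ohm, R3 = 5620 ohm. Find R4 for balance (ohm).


At balance: R1*R4 = R2*R3, so R4 = R2*R3/R1.
R4 = 4824 * 5620 / 8315
R4 = 27110880 / 8315
R4 = 3260.48 ohm

3260.48 ohm


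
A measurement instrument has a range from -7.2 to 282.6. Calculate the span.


Span = upper range - lower range.
Span = 282.6 - (-7.2)
Span = 289.8

289.8


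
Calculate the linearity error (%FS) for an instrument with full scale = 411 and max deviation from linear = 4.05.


Linearity error = (max deviation / full scale) * 100%.
Linearity = (4.05 / 411) * 100
Linearity = 0.985 %FS

0.985 %FS


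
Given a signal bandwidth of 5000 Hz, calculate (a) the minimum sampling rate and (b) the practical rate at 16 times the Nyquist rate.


By Nyquist theorem, fs_min = 2 * fmax.
fs_min = 2 * 5000 = 10000 Hz
Practical rate = 16 * fs_min = 16 * 10000 = 160000 Hz

fs_min = 10000 Hz, fs_practical = 160000 Hz


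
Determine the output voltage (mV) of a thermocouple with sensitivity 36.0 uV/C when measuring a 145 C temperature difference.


The thermocouple output V = sensitivity * dT.
V = 36.0 uV/C * 145 C
V = 5220.0 uV
V = 5.22 mV

5.22 mV


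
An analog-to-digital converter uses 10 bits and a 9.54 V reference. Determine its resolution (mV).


The resolution (LSB) of an ADC is Vref / 2^n.
LSB = 9.54 / 2^10
LSB = 9.54 / 1024
LSB = 0.00931641 V = 9.31640625 mV

9.31640625 mV


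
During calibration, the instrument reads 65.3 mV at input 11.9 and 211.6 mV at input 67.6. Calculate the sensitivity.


Sensitivity = (y2 - y1) / (x2 - x1).
S = (211.6 - 65.3) / (67.6 - 11.9)
S = 146.3 / 55.7
S = 2.6266 mV/unit

2.6266 mV/unit


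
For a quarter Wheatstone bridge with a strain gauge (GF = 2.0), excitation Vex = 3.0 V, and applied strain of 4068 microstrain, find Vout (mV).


Quarter bridge output: Vout = (GF * epsilon * Vex) / 4.
Vout = (2.0 * 4068e-6 * 3.0) / 4
Vout = 0.024408 / 4 V
Vout = 0.006102 V = 6.102 mV

6.102 mV


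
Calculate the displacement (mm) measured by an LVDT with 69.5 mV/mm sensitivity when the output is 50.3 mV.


Displacement = Vout / sensitivity.
d = 50.3 / 69.5
d = 0.724 mm

0.724 mm


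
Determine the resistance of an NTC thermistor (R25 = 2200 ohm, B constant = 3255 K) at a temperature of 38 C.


NTC thermistor equation: Rt = R25 * exp(B * (1/T - 1/T25)).
T in Kelvin: 311.15 K, T25 = 298.15 K
1/T - 1/T25 = 1/311.15 - 1/298.15 = -0.00014013
B * (1/T - 1/T25) = 3255 * -0.00014013 = -0.4561
Rt = 2200 * exp(-0.4561) = 1394.2 ohm

1394.2 ohm


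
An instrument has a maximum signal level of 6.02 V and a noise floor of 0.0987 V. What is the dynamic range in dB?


Dynamic range = 20 * log10(Vmax / Vnoise).
DR = 20 * log10(6.02 / 0.0987)
DR = 20 * log10(60.99)
DR = 35.71 dB

35.71 dB


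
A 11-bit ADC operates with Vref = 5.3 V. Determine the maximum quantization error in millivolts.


The maximum quantization error is +/- LSB/2.
LSB = Vref / 2^n = 5.3 / 2048 = 0.00258789 V
Max error = LSB / 2 = 0.00258789 / 2 = 0.00129395 V
Max error = 1.2939 mV

1.2939 mV


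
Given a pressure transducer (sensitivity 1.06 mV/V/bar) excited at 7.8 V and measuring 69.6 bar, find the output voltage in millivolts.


Output = sensitivity * Vex * P.
Vout = 1.06 * 7.8 * 69.6
Vout = 8.268 * 69.6
Vout = 575.45 mV

575.45 mV


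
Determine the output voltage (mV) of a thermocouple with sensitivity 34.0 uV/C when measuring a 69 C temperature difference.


The thermocouple output V = sensitivity * dT.
V = 34.0 uV/C * 69 C
V = 2346.0 uV
V = 2.346 mV

2.346 mV


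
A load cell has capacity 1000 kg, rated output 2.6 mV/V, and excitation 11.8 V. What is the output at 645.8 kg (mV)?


Vout = rated_output * Vex * (load / capacity).
Vout = 2.6 * 11.8 * (645.8 / 1000)
Vout = 2.6 * 11.8 * 0.6458
Vout = 19.813 mV

19.813 mV


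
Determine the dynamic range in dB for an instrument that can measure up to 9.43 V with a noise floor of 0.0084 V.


Dynamic range = 20 * log10(Vmax / Vnoise).
DR = 20 * log10(9.43 / 0.0084)
DR = 20 * log10(1122.62)
DR = 61.0 dB

61.0 dB


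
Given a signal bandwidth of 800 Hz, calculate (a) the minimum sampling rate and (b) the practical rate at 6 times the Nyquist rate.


By Nyquist theorem, fs_min = 2 * fmax.
fs_min = 2 * 800 = 1600 Hz
Practical rate = 6 * fs_min = 6 * 1600 = 9600 Hz

fs_min = 1600 Hz, fs_practical = 9600 Hz


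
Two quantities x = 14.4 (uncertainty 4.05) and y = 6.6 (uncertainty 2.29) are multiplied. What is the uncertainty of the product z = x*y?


For a product z = x*y, the relative uncertainty is:
uz/z = sqrt((ux/x)^2 + (uy/y)^2)
Relative uncertainties: ux/x = 4.05/14.4 = 0.28125
uy/y = 2.29/6.6 = 0.34697
z = 14.4 * 6.6 = 95.0
uz = 95.0 * sqrt(0.28125^2 + 0.34697^2) = 42.449

42.449


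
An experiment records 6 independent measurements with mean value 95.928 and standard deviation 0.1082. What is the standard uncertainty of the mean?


The standard uncertainty for Type A evaluation is u = s / sqrt(n).
u = 0.1082 / sqrt(6)
u = 0.1082 / 2.4495
u = 0.0442

0.0442


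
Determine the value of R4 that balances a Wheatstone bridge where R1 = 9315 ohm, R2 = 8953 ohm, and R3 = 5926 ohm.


At balance: R1*R4 = R2*R3, so R4 = R2*R3/R1.
R4 = 8953 * 5926 / 9315
R4 = 53055478 / 9315
R4 = 5695.7 ohm

5695.7 ohm


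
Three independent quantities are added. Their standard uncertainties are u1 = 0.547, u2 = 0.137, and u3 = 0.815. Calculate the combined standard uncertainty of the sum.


For a sum of independent quantities, uc = sqrt(u1^2 + u2^2 + u3^2).
uc = sqrt(0.547^2 + 0.137^2 + 0.815^2)
uc = sqrt(0.299209 + 0.018769 + 0.664225)
uc = 0.9911

0.9911


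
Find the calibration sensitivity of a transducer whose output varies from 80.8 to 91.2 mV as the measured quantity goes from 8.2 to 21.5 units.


Sensitivity = (y2 - y1) / (x2 - x1).
S = (91.2 - 80.8) / (21.5 - 8.2)
S = 10.4 / 13.3
S = 0.782 mV/unit

0.782 mV/unit


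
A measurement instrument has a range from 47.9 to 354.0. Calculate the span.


Span = upper range - lower range.
Span = 354.0 - (47.9)
Span = 306.1

306.1


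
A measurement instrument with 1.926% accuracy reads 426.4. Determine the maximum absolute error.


Absolute error = (accuracy% / 100) * reading.
Error = (1.926 / 100) * 426.4
Error = 0.01926 * 426.4
Error = 8.2125

8.2125


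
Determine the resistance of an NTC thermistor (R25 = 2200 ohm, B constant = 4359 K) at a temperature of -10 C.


NTC thermistor equation: Rt = R25 * exp(B * (1/T - 1/T25)).
T in Kelvin: 263.15 K, T25 = 298.15 K
1/T - 1/T25 = 1/263.15 - 1/298.15 = 0.0004461
B * (1/T - 1/T25) = 4359 * 0.0004461 = 1.9445
Rt = 2200 * exp(1.9445) = 15378.9 ohm

15378.9 ohm


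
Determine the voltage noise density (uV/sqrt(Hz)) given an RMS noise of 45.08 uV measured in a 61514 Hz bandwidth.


Noise spectral density = Vrms / sqrt(BW).
NSD = 45.08 / sqrt(61514)
NSD = 45.08 / 248.0202
NSD = 0.1818 uV/sqrt(Hz)

0.1818 uV/sqrt(Hz)


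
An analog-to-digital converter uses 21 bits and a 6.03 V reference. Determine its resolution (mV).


The resolution (LSB) of an ADC is Vref / 2^n.
LSB = 6.03 / 2^21
LSB = 6.03 / 2097152
LSB = 2.88e-06 V = 0.00287533 mV

0.00287533 mV


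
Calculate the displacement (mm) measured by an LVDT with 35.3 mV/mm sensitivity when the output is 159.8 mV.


Displacement = Vout / sensitivity.
d = 159.8 / 35.3
d = 4.527 mm

4.527 mm


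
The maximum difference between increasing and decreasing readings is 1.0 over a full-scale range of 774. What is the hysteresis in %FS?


Hysteresis = (max difference / full scale) * 100%.
H = (1.0 / 774) * 100
H = 0.129 %FS

0.129 %FS


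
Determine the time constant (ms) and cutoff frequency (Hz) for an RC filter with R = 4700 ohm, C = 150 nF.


Time constant: tau = R * C.
tau = 4700 * 1.50e-07 = 0.000705 s
tau = 0.705 ms
Cutoff frequency: fc = 1 / (2*pi*R*C).
fc = 1 / (2*pi*0.000705) = 225.75 Hz

tau = 0.705 ms, fc = 225.75 Hz


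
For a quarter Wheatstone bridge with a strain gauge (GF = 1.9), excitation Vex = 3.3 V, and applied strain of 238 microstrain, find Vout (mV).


Quarter bridge output: Vout = (GF * epsilon * Vex) / 4.
Vout = (1.9 * 238e-6 * 3.3) / 4
Vout = 0.00149226 / 4 V
Vout = 0.00037306 V = 0.3731 mV

0.3731 mV


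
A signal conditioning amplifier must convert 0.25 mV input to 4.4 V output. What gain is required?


Gain = Vout / Vin (converting to same units).
G = 4.4 V / 0.25 mV
G = 4400.0 mV / 0.25 mV
G = 17600.0

17600.0


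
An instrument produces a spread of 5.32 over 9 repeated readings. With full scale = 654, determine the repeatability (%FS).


Repeatability = (spread / full scale) * 100%.
R = (5.32 / 654) * 100
R = 0.813 %FS

0.813 %FS


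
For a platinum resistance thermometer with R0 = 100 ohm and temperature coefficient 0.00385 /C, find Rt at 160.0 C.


The RTD equation: Rt = R0 * (1 + alpha * T).
Rt = 100 * (1 + 0.00385 * 160.0)
Rt = 100 * (1 + 0.616)
Rt = 100 * 1.616
Rt = 161.6 ohm

161.6 ohm


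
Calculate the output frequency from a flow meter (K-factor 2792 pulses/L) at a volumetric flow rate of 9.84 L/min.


Frequency = K * Q / 60 (converting L/min to L/s).
f = 2792 * 9.84 / 60
f = 27473.28 / 60
f = 457.89 Hz

457.89 Hz


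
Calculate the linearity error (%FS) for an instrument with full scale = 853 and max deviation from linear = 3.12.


Linearity error = (max deviation / full scale) * 100%.
Linearity = (3.12 / 853) * 100
Linearity = 0.366 %FS

0.366 %FS


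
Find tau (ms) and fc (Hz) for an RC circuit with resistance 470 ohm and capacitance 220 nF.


Time constant: tau = R * C.
tau = 470 * 2.20e-07 = 0.0001034 s
tau = 0.1034 ms
Cutoff frequency: fc = 1 / (2*pi*R*C).
fc = 1 / (2*pi*0.0001034) = 1539.22 Hz

tau = 0.1034 ms, fc = 1539.22 Hz


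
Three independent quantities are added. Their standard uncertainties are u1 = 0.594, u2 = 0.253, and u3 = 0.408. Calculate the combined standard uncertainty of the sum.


For a sum of independent quantities, uc = sqrt(u1^2 + u2^2 + u3^2).
uc = sqrt(0.594^2 + 0.253^2 + 0.408^2)
uc = sqrt(0.352836 + 0.064009 + 0.166464)
uc = 0.7637

0.7637


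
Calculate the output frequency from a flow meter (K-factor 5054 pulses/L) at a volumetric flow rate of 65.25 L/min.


Frequency = K * Q / 60 (converting L/min to L/s).
f = 5054 * 65.25 / 60
f = 329773.5 / 60
f = 5496.23 Hz

5496.23 Hz


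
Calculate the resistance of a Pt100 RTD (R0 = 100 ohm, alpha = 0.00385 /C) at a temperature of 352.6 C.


The RTD equation: Rt = R0 * (1 + alpha * T).
Rt = 100 * (1 + 0.00385 * 352.6)
Rt = 100 * (1 + 1.35751)
Rt = 100 * 2.35751
Rt = 235.751 ohm

235.751 ohm


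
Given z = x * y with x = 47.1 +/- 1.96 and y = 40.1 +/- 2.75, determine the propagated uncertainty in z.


For a product z = x*y, the relative uncertainty is:
uz/z = sqrt((ux/x)^2 + (uy/y)^2)
Relative uncertainties: ux/x = 1.96/47.1 = 0.041614
uy/y = 2.75/40.1 = 0.068579
z = 47.1 * 40.1 = 1888.7
uz = 1888.7 * sqrt(0.041614^2 + 0.068579^2) = 151.506

151.506


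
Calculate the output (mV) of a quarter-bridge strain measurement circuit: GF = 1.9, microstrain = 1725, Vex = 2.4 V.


Quarter bridge output: Vout = (GF * epsilon * Vex) / 4.
Vout = (1.9 * 1725e-6 * 2.4) / 4
Vout = 0.007866 / 4 V
Vout = 0.0019665 V = 1.9665 mV

1.9665 mV


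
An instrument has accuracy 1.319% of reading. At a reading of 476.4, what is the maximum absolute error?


Absolute error = (accuracy% / 100) * reading.
Error = (1.319 / 100) * 476.4
Error = 0.01319 * 476.4
Error = 6.2837

6.2837


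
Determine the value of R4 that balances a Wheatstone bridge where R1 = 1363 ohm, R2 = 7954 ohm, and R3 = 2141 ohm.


At balance: R1*R4 = R2*R3, so R4 = R2*R3/R1.
R4 = 7954 * 2141 / 1363
R4 = 17029514 / 1363
R4 = 12494.14 ohm

12494.14 ohm


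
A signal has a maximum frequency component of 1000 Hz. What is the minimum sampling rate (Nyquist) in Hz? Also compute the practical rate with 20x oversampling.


By Nyquist theorem, fs_min = 2 * fmax.
fs_min = 2 * 1000 = 2000 Hz
Practical rate = 20 * fs_min = 20 * 2000 = 40000 Hz

fs_min = 2000 Hz, fs_practical = 40000 Hz


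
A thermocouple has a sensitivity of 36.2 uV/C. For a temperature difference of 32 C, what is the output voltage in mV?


The thermocouple output V = sensitivity * dT.
V = 36.2 uV/C * 32 C
V = 1158.4 uV
V = 1.158 mV

1.158 mV


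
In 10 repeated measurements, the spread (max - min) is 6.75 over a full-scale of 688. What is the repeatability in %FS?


Repeatability = (spread / full scale) * 100%.
R = (6.75 / 688) * 100
R = 0.981 %FS

0.981 %FS


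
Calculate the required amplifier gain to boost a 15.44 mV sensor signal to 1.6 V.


Gain = Vout / Vin (converting to same units).
G = 1.6 V / 15.44 mV
G = 1600.0 mV / 15.44 mV
G = 103.63

103.63


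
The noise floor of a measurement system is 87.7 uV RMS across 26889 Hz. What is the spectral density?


Noise spectral density = Vrms / sqrt(BW).
NSD = 87.7 / sqrt(26889)
NSD = 87.7 / 163.9787
NSD = 0.5348 uV/sqrt(Hz)

0.5348 uV/sqrt(Hz)


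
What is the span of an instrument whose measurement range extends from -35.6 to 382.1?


Span = upper range - lower range.
Span = 382.1 - (-35.6)
Span = 417.7

417.7


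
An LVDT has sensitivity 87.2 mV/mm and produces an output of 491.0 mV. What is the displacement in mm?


Displacement = Vout / sensitivity.
d = 491.0 / 87.2
d = 5.631 mm

5.631 mm


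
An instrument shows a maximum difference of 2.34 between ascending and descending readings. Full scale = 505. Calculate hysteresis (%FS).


Hysteresis = (max difference / full scale) * 100%.
H = (2.34 / 505) * 100
H = 0.463 %FS

0.463 %FS


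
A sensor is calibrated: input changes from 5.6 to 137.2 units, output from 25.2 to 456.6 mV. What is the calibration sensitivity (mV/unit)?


Sensitivity = (y2 - y1) / (x2 - x1).
S = (456.6 - 25.2) / (137.2 - 5.6)
S = 431.4 / 131.6
S = 3.2781 mV/unit

3.2781 mV/unit


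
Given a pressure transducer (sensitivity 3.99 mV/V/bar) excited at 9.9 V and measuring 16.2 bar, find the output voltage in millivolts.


Output = sensitivity * Vex * P.
Vout = 3.99 * 9.9 * 16.2
Vout = 39.501 * 16.2
Vout = 639.92 mV

639.92 mV


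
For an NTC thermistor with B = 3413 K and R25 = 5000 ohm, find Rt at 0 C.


NTC thermistor equation: Rt = R25 * exp(B * (1/T - 1/T25)).
T in Kelvin: 273.15 K, T25 = 298.15 K
1/T - 1/T25 = 1/273.15 - 1/298.15 = 0.00030698
B * (1/T - 1/T25) = 3413 * 0.00030698 = 1.0477
Rt = 5000 * exp(1.0477) = 14255.5 ohm

14255.5 ohm


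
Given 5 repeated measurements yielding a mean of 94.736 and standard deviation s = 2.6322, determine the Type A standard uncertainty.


The standard uncertainty for Type A evaluation is u = s / sqrt(n).
u = 2.6322 / sqrt(5)
u = 2.6322 / 2.2361
u = 1.1772

1.1772


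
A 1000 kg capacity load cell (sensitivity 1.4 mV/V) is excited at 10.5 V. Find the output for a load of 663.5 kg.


Vout = rated_output * Vex * (load / capacity).
Vout = 1.4 * 10.5 * (663.5 / 1000)
Vout = 1.4 * 10.5 * 0.6635
Vout = 9.753 mV

9.753 mV


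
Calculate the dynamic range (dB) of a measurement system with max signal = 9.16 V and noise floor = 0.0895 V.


Dynamic range = 20 * log10(Vmax / Vnoise).
DR = 20 * log10(9.16 / 0.0895)
DR = 20 * log10(102.35)
DR = 40.2 dB

40.2 dB


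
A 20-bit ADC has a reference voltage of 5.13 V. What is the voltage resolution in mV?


The resolution (LSB) of an ADC is Vref / 2^n.
LSB = 5.13 / 2^20
LSB = 5.13 / 1048576
LSB = 4.89e-06 V = 0.00489235 mV

0.00489235 mV


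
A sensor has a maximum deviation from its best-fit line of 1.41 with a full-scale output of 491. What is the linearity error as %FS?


Linearity error = (max deviation / full scale) * 100%.
Linearity = (1.41 / 491) * 100
Linearity = 0.287 %FS

0.287 %FS


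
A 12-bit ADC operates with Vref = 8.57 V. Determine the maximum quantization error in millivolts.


The maximum quantization error is +/- LSB/2.
LSB = Vref / 2^n = 8.57 / 4096 = 0.00209229 V
Max error = LSB / 2 = 0.00209229 / 2 = 0.00104614 V
Max error = 1.0461 mV

1.0461 mV


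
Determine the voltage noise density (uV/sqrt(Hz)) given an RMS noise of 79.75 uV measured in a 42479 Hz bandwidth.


Noise spectral density = Vrms / sqrt(BW).
NSD = 79.75 / sqrt(42479)
NSD = 79.75 / 206.1043
NSD = 0.3869 uV/sqrt(Hz)

0.3869 uV/sqrt(Hz)


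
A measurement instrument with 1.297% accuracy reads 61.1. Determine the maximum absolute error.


Absolute error = (accuracy% / 100) * reading.
Error = (1.297 / 100) * 61.1
Error = 0.01297 * 61.1
Error = 0.7925

0.7925


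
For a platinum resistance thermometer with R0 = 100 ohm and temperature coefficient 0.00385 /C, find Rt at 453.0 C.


The RTD equation: Rt = R0 * (1 + alpha * T).
Rt = 100 * (1 + 0.00385 * 453.0)
Rt = 100 * (1 + 1.74405)
Rt = 100 * 2.74405
Rt = 274.405 ohm

274.405 ohm


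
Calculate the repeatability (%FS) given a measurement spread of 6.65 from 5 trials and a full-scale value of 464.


Repeatability = (spread / full scale) * 100%.
R = (6.65 / 464) * 100
R = 1.433 %FS

1.433 %FS


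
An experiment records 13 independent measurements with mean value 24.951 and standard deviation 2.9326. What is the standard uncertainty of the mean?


The standard uncertainty for Type A evaluation is u = s / sqrt(n).
u = 2.9326 / sqrt(13)
u = 2.9326 / 3.6056
u = 0.8134

0.8134


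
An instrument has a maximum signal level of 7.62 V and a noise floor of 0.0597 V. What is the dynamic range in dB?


Dynamic range = 20 * log10(Vmax / Vnoise).
DR = 20 * log10(7.62 / 0.0597)
DR = 20 * log10(127.64)
DR = 42.12 dB

42.12 dB


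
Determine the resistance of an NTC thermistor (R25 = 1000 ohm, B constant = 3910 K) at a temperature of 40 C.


NTC thermistor equation: Rt = R25 * exp(B * (1/T - 1/T25)).
T in Kelvin: 313.15 K, T25 = 298.15 K
1/T - 1/T25 = 1/313.15 - 1/298.15 = -0.00016066
B * (1/T - 1/T25) = 3910 * -0.00016066 = -0.6282
Rt = 1000 * exp(-0.6282) = 533.6 ohm

533.6 ohm


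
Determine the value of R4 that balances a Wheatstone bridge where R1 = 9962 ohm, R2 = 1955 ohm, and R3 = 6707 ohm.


At balance: R1*R4 = R2*R3, so R4 = R2*R3/R1.
R4 = 1955 * 6707 / 9962
R4 = 13112185 / 9962
R4 = 1316.22 ohm

1316.22 ohm


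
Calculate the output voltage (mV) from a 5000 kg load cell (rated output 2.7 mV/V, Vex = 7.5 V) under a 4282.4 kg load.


Vout = rated_output * Vex * (load / capacity).
Vout = 2.7 * 7.5 * (4282.4 / 5000)
Vout = 2.7 * 7.5 * 0.85648
Vout = 17.344 mV

17.344 mV


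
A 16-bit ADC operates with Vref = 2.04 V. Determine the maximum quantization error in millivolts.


The maximum quantization error is +/- LSB/2.
LSB = Vref / 2^n = 2.04 / 65536 = 3.113e-05 V
Max error = LSB / 2 = 3.113e-05 / 2 = 1.556e-05 V
Max error = 0.0156 mV

0.0156 mV


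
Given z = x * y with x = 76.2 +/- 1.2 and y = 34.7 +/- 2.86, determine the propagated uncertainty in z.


For a product z = x*y, the relative uncertainty is:
uz/z = sqrt((ux/x)^2 + (uy/y)^2)
Relative uncertainties: ux/x = 1.2/76.2 = 0.015748
uy/y = 2.86/34.7 = 0.082421
z = 76.2 * 34.7 = 2644.1
uz = 2644.1 * sqrt(0.015748^2 + 0.082421^2) = 221.874

221.874


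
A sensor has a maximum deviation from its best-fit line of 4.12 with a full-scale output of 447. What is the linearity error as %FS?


Linearity error = (max deviation / full scale) * 100%.
Linearity = (4.12 / 447) * 100
Linearity = 0.922 %FS

0.922 %FS


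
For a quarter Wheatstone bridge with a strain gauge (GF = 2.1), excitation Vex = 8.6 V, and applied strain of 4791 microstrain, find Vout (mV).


Quarter bridge output: Vout = (GF * epsilon * Vex) / 4.
Vout = (2.1 * 4791e-6 * 8.6) / 4
Vout = 0.08652546 / 4 V
Vout = 0.02163136 V = 21.6314 mV

21.6314 mV


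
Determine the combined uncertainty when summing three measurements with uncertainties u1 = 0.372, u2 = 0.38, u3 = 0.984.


For a sum of independent quantities, uc = sqrt(u1^2 + u2^2 + u3^2).
uc = sqrt(0.372^2 + 0.38^2 + 0.984^2)
uc = sqrt(0.138384 + 0.1444 + 0.968256)
uc = 1.1185

1.1185


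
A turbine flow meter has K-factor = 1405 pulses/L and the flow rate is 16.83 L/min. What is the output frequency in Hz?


Frequency = K * Q / 60 (converting L/min to L/s).
f = 1405 * 16.83 / 60
f = 23646.15 / 60
f = 394.1 Hz

394.1 Hz


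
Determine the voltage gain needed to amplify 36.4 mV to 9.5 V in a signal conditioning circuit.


Gain = Vout / Vin (converting to same units).
G = 9.5 V / 36.4 mV
G = 9500.0 mV / 36.4 mV
G = 260.99

260.99


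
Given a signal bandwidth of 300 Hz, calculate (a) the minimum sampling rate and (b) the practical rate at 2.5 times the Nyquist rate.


By Nyquist theorem, fs_min = 2 * fmax.
fs_min = 2 * 300 = 600 Hz
Practical rate = 2.5 * fs_min = 2.5 * 600 = 1500 Hz

fs_min = 600 Hz, fs_practical = 1500 Hz


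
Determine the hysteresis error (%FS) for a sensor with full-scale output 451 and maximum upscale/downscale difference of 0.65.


Hysteresis = (max difference / full scale) * 100%.
H = (0.65 / 451) * 100
H = 0.144 %FS

0.144 %FS


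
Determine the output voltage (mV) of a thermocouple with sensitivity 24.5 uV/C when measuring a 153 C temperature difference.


The thermocouple output V = sensitivity * dT.
V = 24.5 uV/C * 153 C
V = 3748.5 uV
V = 3.748 mV

3.748 mV


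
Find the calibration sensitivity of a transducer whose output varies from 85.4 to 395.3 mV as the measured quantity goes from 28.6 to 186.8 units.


Sensitivity = (y2 - y1) / (x2 - x1).
S = (395.3 - 85.4) / (186.8 - 28.6)
S = 309.9 / 158.2
S = 1.9589 mV/unit

1.9589 mV/unit


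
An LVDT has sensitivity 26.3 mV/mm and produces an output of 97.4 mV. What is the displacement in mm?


Displacement = Vout / sensitivity.
d = 97.4 / 26.3
d = 3.703 mm

3.703 mm


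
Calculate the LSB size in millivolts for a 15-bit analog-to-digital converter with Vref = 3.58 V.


The resolution (LSB) of an ADC is Vref / 2^n.
LSB = 3.58 / 2^15
LSB = 3.58 / 32768
LSB = 0.00010925 V = 0.10925293 mV

0.10925293 mV


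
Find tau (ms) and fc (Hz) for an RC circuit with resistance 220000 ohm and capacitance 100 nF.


Time constant: tau = R * C.
tau = 220000 * 1.00e-07 = 0.022 s
tau = 22.0 ms
Cutoff frequency: fc = 1 / (2*pi*R*C).
fc = 1 / (2*pi*0.022) = 7.23 Hz

tau = 22.0 ms, fc = 7.23 Hz


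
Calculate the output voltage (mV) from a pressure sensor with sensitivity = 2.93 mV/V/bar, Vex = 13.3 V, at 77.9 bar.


Output = sensitivity * Vex * P.
Vout = 2.93 * 13.3 * 77.9
Vout = 38.969 * 77.9
Vout = 3035.69 mV

3035.69 mV


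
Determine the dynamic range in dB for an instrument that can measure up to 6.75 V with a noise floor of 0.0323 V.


Dynamic range = 20 * log10(Vmax / Vnoise).
DR = 20 * log10(6.75 / 0.0323)
DR = 20 * log10(208.98)
DR = 46.4 dB

46.4 dB


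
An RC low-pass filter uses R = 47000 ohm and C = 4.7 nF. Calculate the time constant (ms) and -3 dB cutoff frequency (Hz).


Time constant: tau = R * C.
tau = 47000 * 4.70e-09 = 0.0002209 s
tau = 0.2209 ms
Cutoff frequency: fc = 1 / (2*pi*R*C).
fc = 1 / (2*pi*0.0002209) = 720.48 Hz

tau = 0.2209 ms, fc = 720.48 Hz


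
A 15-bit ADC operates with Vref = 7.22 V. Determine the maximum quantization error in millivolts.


The maximum quantization error is +/- LSB/2.
LSB = Vref / 2^n = 7.22 / 32768 = 0.00022034 V
Max error = LSB / 2 = 0.00022034 / 2 = 0.00011017 V
Max error = 0.1102 mV

0.1102 mV


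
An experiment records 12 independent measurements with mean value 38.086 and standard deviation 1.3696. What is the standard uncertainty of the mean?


The standard uncertainty for Type A evaluation is u = s / sqrt(n).
u = 1.3696 / sqrt(12)
u = 1.3696 / 3.4641
u = 0.3954

0.3954


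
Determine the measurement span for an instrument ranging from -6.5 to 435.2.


Span = upper range - lower range.
Span = 435.2 - (-6.5)
Span = 441.7

441.7


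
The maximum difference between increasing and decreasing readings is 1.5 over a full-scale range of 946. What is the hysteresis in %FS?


Hysteresis = (max difference / full scale) * 100%.
H = (1.5 / 946) * 100
H = 0.159 %FS

0.159 %FS


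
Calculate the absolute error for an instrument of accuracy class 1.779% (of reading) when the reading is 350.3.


Absolute error = (accuracy% / 100) * reading.
Error = (1.779 / 100) * 350.3
Error = 0.01779 * 350.3
Error = 6.2318

6.2318


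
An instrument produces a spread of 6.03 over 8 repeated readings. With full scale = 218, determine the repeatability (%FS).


Repeatability = (spread / full scale) * 100%.
R = (6.03 / 218) * 100
R = 2.766 %FS

2.766 %FS


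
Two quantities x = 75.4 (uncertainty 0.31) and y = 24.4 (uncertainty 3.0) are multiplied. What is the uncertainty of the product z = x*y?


For a product z = x*y, the relative uncertainty is:
uz/z = sqrt((ux/x)^2 + (uy/y)^2)
Relative uncertainties: ux/x = 0.31/75.4 = 0.004111
uy/y = 3.0/24.4 = 0.122951
z = 75.4 * 24.4 = 1839.8
uz = 1839.8 * sqrt(0.004111^2 + 0.122951^2) = 226.326

226.326


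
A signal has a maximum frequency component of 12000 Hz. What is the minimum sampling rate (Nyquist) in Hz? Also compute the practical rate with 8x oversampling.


By Nyquist theorem, fs_min = 2 * fmax.
fs_min = 2 * 12000 = 24000 Hz
Practical rate = 8 * fs_min = 8 * 24000 = 192000 Hz

fs_min = 24000 Hz, fs_practical = 192000 Hz


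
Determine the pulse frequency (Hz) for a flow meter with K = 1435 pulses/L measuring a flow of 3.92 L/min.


Frequency = K * Q / 60 (converting L/min to L/s).
f = 1435 * 3.92 / 60
f = 5625.2 / 60
f = 93.75 Hz

93.75 Hz


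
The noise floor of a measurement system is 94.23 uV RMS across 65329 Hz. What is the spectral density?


Noise spectral density = Vrms / sqrt(BW).
NSD = 94.23 / sqrt(65329)
NSD = 94.23 / 255.5954
NSD = 0.3687 uV/sqrt(Hz)

0.3687 uV/sqrt(Hz)


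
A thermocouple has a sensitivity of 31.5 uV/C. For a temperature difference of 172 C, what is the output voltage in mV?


The thermocouple output V = sensitivity * dT.
V = 31.5 uV/C * 172 C
V = 5418.0 uV
V = 5.418 mV

5.418 mV


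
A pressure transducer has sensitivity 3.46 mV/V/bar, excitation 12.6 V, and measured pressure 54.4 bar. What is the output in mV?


Output = sensitivity * Vex * P.
Vout = 3.46 * 12.6 * 54.4
Vout = 43.596 * 54.4
Vout = 2371.62 mV

2371.62 mV


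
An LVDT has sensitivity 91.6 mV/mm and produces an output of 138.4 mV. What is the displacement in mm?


Displacement = Vout / sensitivity.
d = 138.4 / 91.6
d = 1.511 mm

1.511 mm


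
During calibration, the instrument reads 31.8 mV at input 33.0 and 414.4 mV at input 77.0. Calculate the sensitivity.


Sensitivity = (y2 - y1) / (x2 - x1).
S = (414.4 - 31.8) / (77.0 - 33.0)
S = 382.6 / 44.0
S = 8.6955 mV/unit

8.6955 mV/unit


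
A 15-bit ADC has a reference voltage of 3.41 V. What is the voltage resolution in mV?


The resolution (LSB) of an ADC is Vref / 2^n.
LSB = 3.41 / 2^15
LSB = 3.41 / 32768
LSB = 0.00010406 V = 0.10406494 mV

0.10406494 mV


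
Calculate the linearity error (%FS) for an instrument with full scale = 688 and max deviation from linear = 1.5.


Linearity error = (max deviation / full scale) * 100%.
Linearity = (1.5 / 688) * 100
Linearity = 0.218 %FS

0.218 %FS


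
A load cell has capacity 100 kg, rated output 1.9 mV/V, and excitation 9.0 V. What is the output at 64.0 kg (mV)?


Vout = rated_output * Vex * (load / capacity).
Vout = 1.9 * 9.0 * (64.0 / 100)
Vout = 1.9 * 9.0 * 0.64
Vout = 10.944 mV

10.944 mV


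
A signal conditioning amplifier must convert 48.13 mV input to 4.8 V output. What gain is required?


Gain = Vout / Vin (converting to same units).
G = 4.8 V / 48.13 mV
G = 4800.0 mV / 48.13 mV
G = 99.73

99.73


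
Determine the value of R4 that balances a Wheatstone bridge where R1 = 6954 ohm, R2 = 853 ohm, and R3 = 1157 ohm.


At balance: R1*R4 = R2*R3, so R4 = R2*R3/R1.
R4 = 853 * 1157 / 6954
R4 = 986921 / 6954
R4 = 141.92 ohm

141.92 ohm


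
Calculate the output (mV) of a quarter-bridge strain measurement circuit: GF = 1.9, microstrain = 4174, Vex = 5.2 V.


Quarter bridge output: Vout = (GF * epsilon * Vex) / 4.
Vout = (1.9 * 4174e-6 * 5.2) / 4
Vout = 0.04123912 / 4 V
Vout = 0.01030978 V = 10.3098 mV

10.3098 mV


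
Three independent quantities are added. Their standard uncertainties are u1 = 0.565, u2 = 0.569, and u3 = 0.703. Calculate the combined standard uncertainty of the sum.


For a sum of independent quantities, uc = sqrt(u1^2 + u2^2 + u3^2).
uc = sqrt(0.565^2 + 0.569^2 + 0.703^2)
uc = sqrt(0.319225 + 0.323761 + 0.494209)
uc = 1.0664

1.0664


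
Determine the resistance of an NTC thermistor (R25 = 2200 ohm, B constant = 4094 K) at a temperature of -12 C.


NTC thermistor equation: Rt = R25 * exp(B * (1/T - 1/T25)).
T in Kelvin: 261.15 K, T25 = 298.15 K
1/T - 1/T25 = 1/261.15 - 1/298.15 = 0.0004752
B * (1/T - 1/T25) = 4094 * 0.0004752 = 1.9455
Rt = 2200 * exp(1.9455) = 15393.2 ohm

15393.2 ohm


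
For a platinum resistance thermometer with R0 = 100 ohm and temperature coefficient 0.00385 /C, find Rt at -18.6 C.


The RTD equation: Rt = R0 * (1 + alpha * T).
Rt = 100 * (1 + 0.00385 * -18.6)
Rt = 100 * (1 + -0.07161)
Rt = 100 * 0.92839
Rt = 92.839 ohm

92.839 ohm


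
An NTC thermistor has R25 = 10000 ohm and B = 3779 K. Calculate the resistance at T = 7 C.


NTC thermistor equation: Rt = R25 * exp(B * (1/T - 1/T25)).
T in Kelvin: 280.15 K, T25 = 298.15 K
1/T - 1/T25 = 1/280.15 - 1/298.15 = 0.0002155
B * (1/T - 1/T25) = 3779 * 0.0002155 = 0.8144
Rt = 10000 * exp(0.8144) = 22577.6 ohm

22577.6 ohm


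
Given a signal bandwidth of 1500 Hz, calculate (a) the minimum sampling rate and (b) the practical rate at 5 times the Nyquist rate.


By Nyquist theorem, fs_min = 2 * fmax.
fs_min = 2 * 1500 = 3000 Hz
Practical rate = 5 * fs_min = 5 * 3000 = 15000 Hz

fs_min = 3000 Hz, fs_practical = 15000 Hz


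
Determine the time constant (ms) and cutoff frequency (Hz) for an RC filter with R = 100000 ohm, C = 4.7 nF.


Time constant: tau = R * C.
tau = 100000 * 4.70e-09 = 0.00047 s
tau = 0.47 ms
Cutoff frequency: fc = 1 / (2*pi*R*C).
fc = 1 / (2*pi*0.00047) = 338.63 Hz

tau = 0.47 ms, fc = 338.63 Hz


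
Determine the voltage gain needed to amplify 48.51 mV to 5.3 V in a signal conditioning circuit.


Gain = Vout / Vin (converting to same units).
G = 5.3 V / 48.51 mV
G = 5300.0 mV / 48.51 mV
G = 109.26

109.26


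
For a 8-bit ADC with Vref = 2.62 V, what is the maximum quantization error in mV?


The maximum quantization error is +/- LSB/2.
LSB = Vref / 2^n = 2.62 / 256 = 0.01023438 V
Max error = LSB / 2 = 0.01023438 / 2 = 0.00511719 V
Max error = 5.1172 mV

5.1172 mV


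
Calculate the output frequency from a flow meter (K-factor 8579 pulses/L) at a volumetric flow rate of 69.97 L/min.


Frequency = K * Q / 60 (converting L/min to L/s).
f = 8579 * 69.97 / 60
f = 600272.63 / 60
f = 10004.54 Hz

10004.54 Hz


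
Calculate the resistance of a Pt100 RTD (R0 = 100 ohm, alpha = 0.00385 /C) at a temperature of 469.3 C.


The RTD equation: Rt = R0 * (1 + alpha * T).
Rt = 100 * (1 + 0.00385 * 469.3)
Rt = 100 * (1 + 1.806805)
Rt = 100 * 2.806805
Rt = 280.68 ohm

280.68 ohm


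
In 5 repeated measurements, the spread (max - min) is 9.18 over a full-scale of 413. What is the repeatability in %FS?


Repeatability = (spread / full scale) * 100%.
R = (9.18 / 413) * 100
R = 2.223 %FS

2.223 %FS


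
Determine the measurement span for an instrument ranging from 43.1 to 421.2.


Span = upper range - lower range.
Span = 421.2 - (43.1)
Span = 378.1

378.1


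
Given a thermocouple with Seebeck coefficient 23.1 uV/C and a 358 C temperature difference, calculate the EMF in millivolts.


The thermocouple output V = sensitivity * dT.
V = 23.1 uV/C * 358 C
V = 8269.8 uV
V = 8.27 mV

8.27 mV


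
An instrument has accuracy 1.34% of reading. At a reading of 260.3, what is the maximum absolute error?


Absolute error = (accuracy% / 100) * reading.
Error = (1.34 / 100) * 260.3
Error = 0.0134 * 260.3
Error = 3.488

3.488


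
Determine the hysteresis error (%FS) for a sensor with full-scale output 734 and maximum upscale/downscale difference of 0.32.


Hysteresis = (max difference / full scale) * 100%.
H = (0.32 / 734) * 100
H = 0.044 %FS

0.044 %FS


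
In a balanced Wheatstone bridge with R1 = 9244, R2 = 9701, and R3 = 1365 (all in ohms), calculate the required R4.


At balance: R1*R4 = R2*R3, so R4 = R2*R3/R1.
R4 = 9701 * 1365 / 9244
R4 = 13241865 / 9244
R4 = 1432.48 ohm

1432.48 ohm


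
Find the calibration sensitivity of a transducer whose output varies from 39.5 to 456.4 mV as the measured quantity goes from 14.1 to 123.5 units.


Sensitivity = (y2 - y1) / (x2 - x1).
S = (456.4 - 39.5) / (123.5 - 14.1)
S = 416.9 / 109.4
S = 3.8108 mV/unit

3.8108 mV/unit


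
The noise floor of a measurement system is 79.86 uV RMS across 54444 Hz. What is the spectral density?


Noise spectral density = Vrms / sqrt(BW).
NSD = 79.86 / sqrt(54444)
NSD = 79.86 / 233.3324
NSD = 0.3423 uV/sqrt(Hz)

0.3423 uV/sqrt(Hz)


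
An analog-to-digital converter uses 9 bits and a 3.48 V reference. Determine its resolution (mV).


The resolution (LSB) of an ADC is Vref / 2^n.
LSB = 3.48 / 2^9
LSB = 3.48 / 512
LSB = 0.00679687 V = 6.796875 mV

6.796875 mV


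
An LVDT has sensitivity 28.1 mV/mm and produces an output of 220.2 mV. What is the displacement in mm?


Displacement = Vout / sensitivity.
d = 220.2 / 28.1
d = 7.836 mm

7.836 mm


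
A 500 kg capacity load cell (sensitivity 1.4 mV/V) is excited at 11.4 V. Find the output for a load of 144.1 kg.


Vout = rated_output * Vex * (load / capacity).
Vout = 1.4 * 11.4 * (144.1 / 500)
Vout = 1.4 * 11.4 * 0.2882
Vout = 4.6 mV

4.6 mV


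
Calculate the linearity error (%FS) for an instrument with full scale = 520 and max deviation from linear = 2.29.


Linearity error = (max deviation / full scale) * 100%.
Linearity = (2.29 / 520) * 100
Linearity = 0.44 %FS

0.44 %FS


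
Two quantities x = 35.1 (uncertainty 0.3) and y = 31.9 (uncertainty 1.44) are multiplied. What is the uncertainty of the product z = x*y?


For a product z = x*y, the relative uncertainty is:
uz/z = sqrt((ux/x)^2 + (uy/y)^2)
Relative uncertainties: ux/x = 0.3/35.1 = 0.008547
uy/y = 1.44/31.9 = 0.045141
z = 35.1 * 31.9 = 1119.7
uz = 1119.7 * sqrt(0.008547^2 + 0.045141^2) = 51.442

51.442


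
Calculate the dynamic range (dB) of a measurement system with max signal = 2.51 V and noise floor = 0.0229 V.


Dynamic range = 20 * log10(Vmax / Vnoise).
DR = 20 * log10(2.51 / 0.0229)
DR = 20 * log10(109.61)
DR = 40.8 dB

40.8 dB


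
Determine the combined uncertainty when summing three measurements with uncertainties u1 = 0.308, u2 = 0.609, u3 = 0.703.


For a sum of independent quantities, uc = sqrt(u1^2 + u2^2 + u3^2).
uc = sqrt(0.308^2 + 0.609^2 + 0.703^2)
uc = sqrt(0.094864 + 0.370881 + 0.494209)
uc = 0.9798

0.9798


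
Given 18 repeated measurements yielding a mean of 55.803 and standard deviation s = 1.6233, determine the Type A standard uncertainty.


The standard uncertainty for Type A evaluation is u = s / sqrt(n).
u = 1.6233 / sqrt(18)
u = 1.6233 / 4.2426
u = 0.3826

0.3826


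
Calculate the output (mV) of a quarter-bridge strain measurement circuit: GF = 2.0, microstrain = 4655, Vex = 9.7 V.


Quarter bridge output: Vout = (GF * epsilon * Vex) / 4.
Vout = (2.0 * 4655e-6 * 9.7) / 4
Vout = 0.090307 / 4 V
Vout = 0.02257675 V = 22.5767 mV

22.5767 mV


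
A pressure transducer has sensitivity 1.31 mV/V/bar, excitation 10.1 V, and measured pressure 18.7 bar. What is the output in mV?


Output = sensitivity * Vex * P.
Vout = 1.31 * 10.1 * 18.7
Vout = 13.231 * 18.7
Vout = 247.42 mV

247.42 mV


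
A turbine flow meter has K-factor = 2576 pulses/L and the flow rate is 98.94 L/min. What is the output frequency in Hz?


Frequency = K * Q / 60 (converting L/min to L/s).
f = 2576 * 98.94 / 60
f = 254869.44 / 60
f = 4247.82 Hz

4247.82 Hz


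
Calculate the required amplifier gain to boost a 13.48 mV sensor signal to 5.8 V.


Gain = Vout / Vin (converting to same units).
G = 5.8 V / 13.48 mV
G = 5800.0 mV / 13.48 mV
G = 430.27

430.27


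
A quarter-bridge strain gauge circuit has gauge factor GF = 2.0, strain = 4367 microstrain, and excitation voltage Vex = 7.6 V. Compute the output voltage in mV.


Quarter bridge output: Vout = (GF * epsilon * Vex) / 4.
Vout = (2.0 * 4367e-6 * 7.6) / 4
Vout = 0.0663784 / 4 V
Vout = 0.0165946 V = 16.5946 mV

16.5946 mV


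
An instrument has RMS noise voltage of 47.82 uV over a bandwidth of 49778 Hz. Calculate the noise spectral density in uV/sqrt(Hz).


Noise spectral density = Vrms / sqrt(BW).
NSD = 47.82 / sqrt(49778)
NSD = 47.82 / 223.1098
NSD = 0.2143 uV/sqrt(Hz)

0.2143 uV/sqrt(Hz)


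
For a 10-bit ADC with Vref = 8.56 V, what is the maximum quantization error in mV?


The maximum quantization error is +/- LSB/2.
LSB = Vref / 2^n = 8.56 / 1024 = 0.00835938 V
Max error = LSB / 2 = 0.00835938 / 2 = 0.00417969 V
Max error = 4.1797 mV

4.1797 mV


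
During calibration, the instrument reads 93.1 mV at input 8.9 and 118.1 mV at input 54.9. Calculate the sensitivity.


Sensitivity = (y2 - y1) / (x2 - x1).
S = (118.1 - 93.1) / (54.9 - 8.9)
S = 25.0 / 46.0
S = 0.5435 mV/unit

0.5435 mV/unit


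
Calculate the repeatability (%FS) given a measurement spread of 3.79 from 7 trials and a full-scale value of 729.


Repeatability = (spread / full scale) * 100%.
R = (3.79 / 729) * 100
R = 0.52 %FS

0.52 %FS


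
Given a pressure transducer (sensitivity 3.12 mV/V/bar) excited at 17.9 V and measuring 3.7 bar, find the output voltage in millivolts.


Output = sensitivity * Vex * P.
Vout = 3.12 * 17.9 * 3.7
Vout = 55.848 * 3.7
Vout = 206.64 mV

206.64 mV
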